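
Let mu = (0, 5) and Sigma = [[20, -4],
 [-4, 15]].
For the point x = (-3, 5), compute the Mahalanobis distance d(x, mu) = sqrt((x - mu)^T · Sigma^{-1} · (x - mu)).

Step 1 — centre the observation: (x - mu) = (-3, 0).

Step 2 — invert Sigma. det(Sigma) = 20·15 - (-4)² = 284.
  Sigma^{-1} = (1/det) · [[d, -b], [-b, a]] = [[0.0528, 0.0141],
 [0.0141, 0.0704]].

Step 3 — form the quadratic (x - mu)^T · Sigma^{-1} · (x - mu):
  Sigma^{-1} · (x - mu) = (-0.1585, -0.0423).
  (x - mu)^T · [Sigma^{-1} · (x - mu)] = (-3)·(-0.1585) + (0)·(-0.0423) = 0.4754.

Step 4 — take square root: d = √(0.4754) ≈ 0.6895.

d(x, mu) = √(0.4754) ≈ 0.6895


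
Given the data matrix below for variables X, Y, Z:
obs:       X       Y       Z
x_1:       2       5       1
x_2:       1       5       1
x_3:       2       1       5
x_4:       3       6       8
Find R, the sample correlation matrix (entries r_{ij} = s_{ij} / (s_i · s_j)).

Step 1 — column means:
  mean(X) = (2 + 1 + 2 + 3) / 4 = 8/4 = 2
  mean(Y) = (5 + 5 + 1 + 6) / 4 = 17/4 = 4.25
  mean(Z) = (1 + 1 + 5 + 8) / 4 = 15/4 = 3.75

Step 2 — sample variances and covariances s[i,j] = (1/(n-1)) · Σ_k (x_{k,i} - mean_i) · (x_{k,j} - mean_j), with n-1 = 3:
  s[X,X] = ((0)·(0) + (-1)·(-1) + (0)·(0) + (1)·(1)) / 3 = 2/3 = 0.6667
  s[X,Y] = ((0)·(0.75) + (-1)·(0.75) + (0)·(-3.25) + (1)·(1.75)) / 3 = 1/3 = 0.3333
  s[X,Z] = ((0)·(-2.75) + (-1)·(-2.75) + (0)·(1.25) + (1)·(4.25)) / 3 = 7/3 = 2.3333
  s[Y,Y] = ((0.75)·(0.75) + (0.75)·(0.75) + (-3.25)·(-3.25) + (1.75)·(1.75)) / 3 = 14.75/3 = 4.9167
  s[Y,Z] = ((0.75)·(-2.75) + (0.75)·(-2.75) + (-3.25)·(1.25) + (1.75)·(4.25)) / 3 = -0.75/3 = -0.25
  s[Z,Z] = ((-2.75)·(-2.75) + (-2.75)·(-2.75) + (1.25)·(1.25) + (4.25)·(4.25)) / 3 = 34.75/3 = 11.5833
  Sample standard deviations s_i = √(s[i,i]):
  s(X) = √(0.6667) = 0.8165
  s(Y) = √(4.9167) = 2.2174
  s(Z) = √(11.5833) = 3.4034

Step 3 — r_{ij} = s_{ij} / (s_i · s_j):
  r[X,X] = 1 (diagonal).
  r[X,Y] = 0.3333 / (0.8165 · 2.2174) = 0.3333 / 1.8105 = 0.1841
  r[X,Z] = 2.3333 / (0.8165 · 3.4034) = 2.3333 / 2.7789 = 0.8397
  r[Y,Y] = 1 (diagonal).
  r[Y,Z] = -0.25 / (2.2174 · 3.4034) = -0.25 / 7.5466 = -0.0331
  r[Z,Z] = 1 (diagonal).

R is symmetric with unit diagonal. Assembling:

R = [[1, 0.1841, 0.8397],
 [0.1841, 1, -0.0331],
 [0.8397, -0.0331, 1]]


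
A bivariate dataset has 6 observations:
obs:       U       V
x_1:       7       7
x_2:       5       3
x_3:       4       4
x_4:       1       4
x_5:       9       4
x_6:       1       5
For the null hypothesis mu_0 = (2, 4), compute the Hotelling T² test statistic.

Step 1 — sample mean vector:
  mean(U) = (7 + 5 + 4 + 1 + 9 + 1) / 6 = 27/6 = 4.5
  mean(V) = (7 + 3 + 4 + 4 + 4 + 5) / 6 = 27/6 = 4.5
  x̄ = (4.5, 4.5),  deviation x̄ - mu_0 = (4.5, 4.5) - (2, 4) = (2.5, 0.5).

Step 2 — sample covariance matrix, S[i,j] = (1/(n-1)) · Σ_k (x_{k,i} - mean_i) · (x_{k,j} - mean_j), divisor n-1 = 5:
  S[U,U] = ((2.5)·(2.5) + (0.5)·(0.5) + (-0.5)·(-0.5) + (-3.5)·(-3.5) + (4.5)·(4.5) + (-3.5)·(-3.5)) / 5 = 51.5/5 = 10.3
  S[U,V] = ((2.5)·(2.5) + (0.5)·(-1.5) + (-0.5)·(-0.5) + (-3.5)·(-0.5) + (4.5)·(-0.5) + (-3.5)·(0.5)) / 5 = 3.5/5 = 0.7
  S[V,V] = ((2.5)·(2.5) + (-1.5)·(-1.5) + (-0.5)·(-0.5) + (-0.5)·(-0.5) + (-0.5)·(-0.5) + (0.5)·(0.5)) / 5 = 9.5/5 = 1.9
  S = [[10.3, 0.7],
 [0.7, 1.9]].

Step 3 — invert S. det(S) = 10.3·1.9 - (0.7)² = 19.08.
  S^{-1} = (1/det) · [[d, -b], [-b, a]] = [[0.0996, -0.0367],
 [-0.0367, 0.5398]].

Step 4 — quadratic form (x̄ - mu_0)^T · S^{-1} · (x̄ - mu_0):
  S^{-1} · (x̄ - mu_0) = (0.2306, 0.1782),
  (x̄ - mu_0)^T · [...] = (2.5)·(0.2306) + (0.5)·(0.1782) = 0.6656.

Step 5 — scale by n: T² = 6 · 0.6656 = 3.9937.

T² ≈ 3.9937


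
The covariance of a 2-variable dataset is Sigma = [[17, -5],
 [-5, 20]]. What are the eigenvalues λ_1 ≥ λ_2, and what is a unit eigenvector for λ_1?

Step 1 — characteristic polynomial of 2×2 Sigma:
  det(Sigma - λI) = λ² - trace · λ + det = 0.
  trace = 17 + 20 = 37, det = 17·20 - (-5)² = 315.
Step 2 — discriminant:
  Δ = trace² - 4·det = 1369 - 1260 = 109.
Step 3 — eigenvalues:
  λ = (trace ± √Δ)/2 = (37 ± 10.4403)/2,
  λ_1 = 23.7202,  λ_2 = 13.2798.

Step 4 — unit eigenvector for λ_1: solve (Sigma - λ_1 I)v = 0. First row:
  (17 - 23.7202)·v_x + (-5)·v_y = 0, i.e. (-6.7202)·v_x + (-5)·v_y = 0,
  so v ∝ (b, λ_1 - a) = (-5, 6.7202); multiply by -1 so the first entry is positive: u = (5, -6.7202).
  ||u|| = √((5)² + (-6.7202)²) = √(70.1605) ≈ 8.3762,
  v_1 = u/||u|| ≈ (0.5969, -0.8023) (||v_1|| = 1).

λ_1 = 23.7202,  λ_2 = 13.2798;  v_1 ≈ (0.5969, -0.8023)


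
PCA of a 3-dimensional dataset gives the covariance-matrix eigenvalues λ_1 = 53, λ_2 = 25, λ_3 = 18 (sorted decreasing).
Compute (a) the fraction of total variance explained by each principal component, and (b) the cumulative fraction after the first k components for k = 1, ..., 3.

Step 1 — total variance = trace(Sigma) = Σ λ_i = 53 + 25 + 18 = 96.

Step 2 — fraction explained by component i = λ_i / Σ λ:
  PC1: 53/96 = 0.5521
  PC2: 25/96 = 0.2604
  PC3: 18/96 = 0.1875

Step 3 — cumulative fraction after k components = (λ_1 + ... + λ_k) / Σ λ:
  k = 1: 53/96 = 0.5521
  k = 2: (53 + 25)/96 = 78/96 = 0.8125
  k = 3: (53 + 25 + 18)/96 = 96/96 = 1

Summary (fraction, with percent):

explained: PC1 0.5521 (55.21%), PC2 0.2604 (26.04%), PC3 0.1875 (18.75%);  cumulative: 0.5521, 0.8125, 1


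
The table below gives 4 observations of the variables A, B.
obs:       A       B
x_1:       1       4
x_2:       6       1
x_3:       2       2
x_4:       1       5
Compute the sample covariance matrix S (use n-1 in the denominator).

Step 1 — column means:
  mean(A) = (1 + 6 + 2 + 1) / 4 = 10/4 = 2.5
  mean(B) = (4 + 1 + 2 + 5) / 4 = 12/4 = 3

Step 2 — sample covariance S[i,j] = (1/(n-1)) · Σ_k (x_{k,i} - mean_i) · (x_{k,j} - mean_j), with n-1 = 3.
  S[A,A] = ((-1.5)·(-1.5) + (3.5)·(3.5) + (-0.5)·(-0.5) + (-1.5)·(-1.5)) / 3 = 17/3 = 5.6667
  S[A,B] = ((-1.5)·(1) + (3.5)·(-2) + (-0.5)·(-1) + (-1.5)·(2)) / 3 = -11/3 = -3.6667
  S[B,B] = ((1)·(1) + (-2)·(-2) + (-1)·(-1) + (2)·(2)) / 3 = 10/3 = 3.3333

S is symmetric (S[j,i] = S[i,j]). Assembling:

S = [[5.6667, -3.6667],
 [-3.6667, 3.3333]]


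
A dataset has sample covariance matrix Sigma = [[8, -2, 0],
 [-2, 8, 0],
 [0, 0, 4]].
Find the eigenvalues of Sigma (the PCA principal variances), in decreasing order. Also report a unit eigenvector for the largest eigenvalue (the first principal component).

Step 1 — characteristic polynomial p(λ) = det(λI - Sigma) = λ³ - tr·λ² + c_1·λ - det, where tr = trace, c_1 = sum of the principal 2×2 minors, det = det(Sigma):
  tr = 8 + 8 + 4 = 20,
  c_1 = (8·8 - (-2)²) + (8·4 - (0)²) + (8·4 - (0)²) = 60 + 32 + 32 = 124,
  det = 8·(8·4 - (0)²) - (-2)·((-2)·4 - (0)·(0)) + (0)·((-2)·(0) - 8·(0)) = 8·(32) - (-2)·(-8) + (0)·(0) = 240.
  So p(λ) = λ³ - 20λ² + 124λ - 240.
Step 2 — look for an integer root (rational root theorem: any rational root is an integer divisor of 240). Testing λ = 4:
  p(4) = 64 - 320 + 496 - 240 = 0  ✓
  Dividing out (λ - 4): p(λ) = (λ - 4)(λ² - 16λ + 60).
Step 3 — remaining eigenvalues from the quadratic λ² - 16λ + 60 = 0:
  Δ = 16² - 4·60 = 256 - 240 = 16,  λ = (16 ± √16)/2 = (16 ± 4)/2 = 10 or 6.
  Sorted: λ_1 = 10,  λ_2 = 6,  λ_3 = 4  (check: sum = 20 = tr ✓).

Step 4 — unit eigenvector for λ_1 = 10: v spans the null space of (Sigma - λ_1 I), whose rows are
  r_1 = (-2, -2, 0),  r_2 = (-2, -2, 0),  r_3 = (0, 0, -6).
  v is orthogonal to every row, so take v ∝ r_1 × r_3 = ((-2)·(-6) - (0)·(0), (0)·(0) - (-2)·(-6), (-2)·(0) - (-2)·(0)) = (12, -12, 0).
  Rescale (divide by 12): u = (1, -1, 0).
  ||u|| = √((1)² + (-1)² + (0)²) = √(2) ≈ 1.4142,  v_1 = u/||u|| ≈ (0.7071, -0.7071, 0) (||v_1|| = 1).

λ_1 = 10,  λ_2 = 6,  λ_3 = 4;  v_1 ≈ (0.7071, -0.7071, 0)


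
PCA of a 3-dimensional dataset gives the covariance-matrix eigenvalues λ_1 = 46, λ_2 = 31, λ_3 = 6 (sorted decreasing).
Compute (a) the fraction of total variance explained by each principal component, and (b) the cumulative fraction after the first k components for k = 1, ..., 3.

Step 1 — total variance = trace(Sigma) = Σ λ_i = 46 + 31 + 6 = 83.

Step 2 — fraction explained by component i = λ_i / Σ λ:
  PC1: 46/83 = 0.5542
  PC2: 31/83 = 0.3735
  PC3: 6/83 = 0.0723

Step 3 — cumulative fraction after k components = (λ_1 + ... + λ_k) / Σ λ:
  k = 1: 46/83 = 0.5542
  k = 2: (46 + 31)/83 = 77/83 = 0.9277
  k = 3: (46 + 31 + 6)/83 = 83/83 = 1

Summary (fraction, with percent):

explained: PC1 0.5542 (55.42%), PC2 0.3735 (37.35%), PC3 0.0723 (7.23%);  cumulative: 0.5542, 0.9277, 1


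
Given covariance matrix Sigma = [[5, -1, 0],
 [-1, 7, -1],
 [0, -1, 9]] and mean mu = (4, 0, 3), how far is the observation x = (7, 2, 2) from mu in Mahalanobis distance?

Step 1 — centre the observation: (x - mu) = (3, 2, -1).

Step 2 — invert Sigma (cofactor / det for 3×3, or solve directly):
  Sigma^{-1} = [[0.206, 0.0299, 0.0033],
 [0.0299, 0.1495, 0.0166],
 [0.0033, 0.0166, 0.113]].

Step 3 — form the quadratic (x - mu)^T · Sigma^{-1} · (x - mu):
  Sigma^{-1} · (x - mu) = (0.6744, 0.3721, -0.0698).
  (x - mu)^T · [Sigma^{-1} · (x - mu)] = (3)·(0.6744) + (2)·(0.3721) + (-1)·(-0.0698) = 2.8372.

Step 4 — take square root: d = √(2.8372) ≈ 1.6844.

d(x, mu) = √(2.8372) ≈ 1.6844


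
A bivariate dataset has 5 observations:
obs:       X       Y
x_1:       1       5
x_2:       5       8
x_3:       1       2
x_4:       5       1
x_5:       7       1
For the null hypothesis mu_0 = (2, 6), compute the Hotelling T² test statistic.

Step 1 — sample mean vector:
  mean(X) = (1 + 5 + 1 + 5 + 7) / 5 = 19/5 = 3.8
  mean(Y) = (5 + 8 + 2 + 1 + 1) / 5 = 17/5 = 3.4
  x̄ = (3.8, 3.4),  deviation x̄ - mu_0 = (3.8, 3.4) - (2, 6) = (1.8, -2.6).

Step 2 — sample covariance matrix, S[i,j] = (1/(n-1)) · Σ_k (x_{k,i} - mean_i) · (x_{k,j} - mean_j), divisor n-1 = 4:
  S[X,X] = ((-2.8)·(-2.8) + (1.2)·(1.2) + (-2.8)·(-2.8) + (1.2)·(1.2) + (3.2)·(3.2)) / 4 = 28.8/4 = 7.2
  S[X,Y] = ((-2.8)·(1.6) + (1.2)·(4.6) + (-2.8)·(-1.4) + (1.2)·(-2.4) + (3.2)·(-2.4)) / 4 = -5.6/4 = -1.4
  S[Y,Y] = ((1.6)·(1.6) + (4.6)·(4.6) + (-1.4)·(-1.4) + (-2.4)·(-2.4) + (-2.4)·(-2.4)) / 4 = 37.2/4 = 9.3
  S = [[7.2, -1.4],
 [-1.4, 9.3]].

Step 3 — invert S. det(S) = 7.2·9.3 - (-1.4)² = 65.
  S^{-1} = (1/det) · [[d, -b], [-b, a]] = [[0.1431, 0.0215],
 [0.0215, 0.1108]].

Step 4 — quadratic form (x̄ - mu_0)^T · S^{-1} · (x̄ - mu_0):
  S^{-1} · (x̄ - mu_0) = (0.2015, -0.2492),
  (x̄ - mu_0)^T · [...] = (1.8)·(0.2015) + (-2.6)·(-0.2492) = 1.0108.

Step 5 — scale by n: T² = 5 · 1.0108 = 5.0538.

T² ≈ 5.0538


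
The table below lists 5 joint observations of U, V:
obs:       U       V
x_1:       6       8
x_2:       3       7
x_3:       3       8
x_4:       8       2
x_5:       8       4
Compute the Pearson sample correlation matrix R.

Step 1 — column means:
  mean(U) = (6 + 3 + 3 + 8 + 8) / 5 = 28/5 = 5.6
  mean(V) = (8 + 7 + 8 + 2 + 4) / 5 = 29/5 = 5.8

Step 2 — sample variances and covariances s[i,j] = (1/(n-1)) · Σ_k (x_{k,i} - mean_i) · (x_{k,j} - mean_j), with n-1 = 4:
  s[U,U] = ((0.4)·(0.4) + (-2.6)·(-2.6) + (-2.6)·(-2.6) + (2.4)·(2.4) + (2.4)·(2.4)) / 4 = 25.2/4 = 6.3
  s[U,V] = ((0.4)·(2.2) + (-2.6)·(1.2) + (-2.6)·(2.2) + (2.4)·(-3.8) + (2.4)·(-1.8)) / 4 = -21.4/4 = -5.35
  s[V,V] = ((2.2)·(2.2) + (1.2)·(1.2) + (2.2)·(2.2) + (-3.8)·(-3.8) + (-1.8)·(-1.8)) / 4 = 28.8/4 = 7.2
  Sample standard deviations s_i = √(s[i,i]):
  s(U) = √(6.3) = 2.51
  s(V) = √(7.2) = 2.6833

Step 3 — r_{ij} = s_{ij} / (s_i · s_j):
  r[U,U] = 1 (diagonal).
  r[U,V] = -5.35 / (2.51 · 2.6833) = -5.35 / 6.735 = -0.7944
  r[V,V] = 1 (diagonal).

R is symmetric with unit diagonal. Assembling:

R = [[1, -0.7944],
 [-0.7944, 1]]


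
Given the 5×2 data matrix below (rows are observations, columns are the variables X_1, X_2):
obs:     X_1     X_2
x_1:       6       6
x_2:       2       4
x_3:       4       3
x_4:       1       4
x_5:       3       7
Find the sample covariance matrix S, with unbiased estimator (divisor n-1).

Step 1 — column means:
  mean(X_1) = (6 + 2 + 4 + 1 + 3) / 5 = 16/5 = 3.2
  mean(X_2) = (6 + 4 + 3 + 4 + 7) / 5 = 24/5 = 4.8

Step 2 — sample covariance S[i,j] = (1/(n-1)) · Σ_k (x_{k,i} - mean_i) · (x_{k,j} - mean_j), with n-1 = 4.
  S[X_1,X_1] = ((2.8)·(2.8) + (-1.2)·(-1.2) + (0.8)·(0.8) + (-2.2)·(-2.2) + (-0.2)·(-0.2)) / 4 = 14.8/4 = 3.7
  S[X_1,X_2] = ((2.8)·(1.2) + (-1.2)·(-0.8) + (0.8)·(-1.8) + (-2.2)·(-0.8) + (-0.2)·(2.2)) / 4 = 4.2/4 = 1.05
  S[X_2,X_2] = ((1.2)·(1.2) + (-0.8)·(-0.8) + (-1.8)·(-1.8) + (-0.8)·(-0.8) + (2.2)·(2.2)) / 4 = 10.8/4 = 2.7

S is symmetric (S[j,i] = S[i,j]). Assembling:

S = [[3.7, 1.05],
 [1.05, 2.7]]


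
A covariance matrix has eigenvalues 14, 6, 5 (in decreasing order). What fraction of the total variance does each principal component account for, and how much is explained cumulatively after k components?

Step 1 — total variance = trace(Sigma) = Σ λ_i = 14 + 6 + 5 = 25.

Step 2 — fraction explained by component i = λ_i / Σ λ:
  PC1: 14/25 = 0.56
  PC2: 6/25 = 0.24
  PC3: 5/25 = 0.2

Step 3 — cumulative fraction after k components = (λ_1 + ... + λ_k) / Σ λ:
  k = 1: 14/25 = 0.56
  k = 2: (14 + 6)/25 = 20/25 = 0.8
  k = 3: (14 + 6 + 5)/25 = 25/25 = 1

Summary (fraction, with percent):

explained: PC1 0.56 (56%), PC2 0.24 (24%), PC3 0.2 (20%);  cumulative: 0.56, 0.8, 1


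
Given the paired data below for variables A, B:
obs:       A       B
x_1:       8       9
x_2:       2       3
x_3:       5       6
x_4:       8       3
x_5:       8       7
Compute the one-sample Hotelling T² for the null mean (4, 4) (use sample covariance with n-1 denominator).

Step 1 — sample mean vector:
  mean(A) = (8 + 2 + 5 + 8 + 8) / 5 = 31/5 = 6.2
  mean(B) = (9 + 3 + 6 + 3 + 7) / 5 = 28/5 = 5.6
  x̄ = (6.2, 5.6),  deviation x̄ - mu_0 = (6.2, 5.6) - (4, 4) = (2.2, 1.6).

Step 2 — sample covariance matrix, S[i,j] = (1/(n-1)) · Σ_k (x_{k,i} - mean_i) · (x_{k,j} - mean_j), divisor n-1 = 4:
  S[A,A] = ((1.8)·(1.8) + (-4.2)·(-4.2) + (-1.2)·(-1.2) + (1.8)·(1.8) + (1.8)·(1.8)) / 4 = 28.8/4 = 7.2
  S[A,B] = ((1.8)·(3.4) + (-4.2)·(-2.6) + (-1.2)·(0.4) + (1.8)·(-2.6) + (1.8)·(1.4)) / 4 = 14.4/4 = 3.6
  S[B,B] = ((3.4)·(3.4) + (-2.6)·(-2.6) + (0.4)·(0.4) + (-2.6)·(-2.6) + (1.4)·(1.4)) / 4 = 27.2/4 = 6.8
  S = [[7.2, 3.6],
 [3.6, 6.8]].

Step 3 — invert S. det(S) = 7.2·6.8 - (3.6)² = 36.
  S^{-1} = (1/det) · [[d, -b], [-b, a]] = [[0.1889, -0.1],
 [-0.1, 0.2]].

Step 4 — quadratic form (x̄ - mu_0)^T · S^{-1} · (x̄ - mu_0):
  S^{-1} · (x̄ - mu_0) = (0.2556, 0.1),
  (x̄ - mu_0)^T · [...] = (2.2)·(0.2556) + (1.6)·(0.1) = 0.7222.

Step 5 — scale by n: T² = 5 · 0.7222 = 3.6111.

T² ≈ 3.6111


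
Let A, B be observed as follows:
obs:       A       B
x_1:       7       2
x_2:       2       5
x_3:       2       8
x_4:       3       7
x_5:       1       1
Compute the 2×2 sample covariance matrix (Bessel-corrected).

Step 1 — column means:
  mean(A) = (7 + 2 + 2 + 3 + 1) / 5 = 15/5 = 3
  mean(B) = (2 + 5 + 8 + 7 + 1) / 5 = 23/5 = 4.6

Step 2 — sample covariance S[i,j] = (1/(n-1)) · Σ_k (x_{k,i} - mean_i) · (x_{k,j} - mean_j), with n-1 = 4.
  S[A,A] = ((4)·(4) + (-1)·(-1) + (-1)·(-1) + (0)·(0) + (-2)·(-2)) / 4 = 22/4 = 5.5
  S[A,B] = ((4)·(-2.6) + (-1)·(0.4) + (-1)·(3.4) + (0)·(2.4) + (-2)·(-3.6)) / 4 = -7/4 = -1.75
  S[B,B] = ((-2.6)·(-2.6) + (0.4)·(0.4) + (3.4)·(3.4) + (2.4)·(2.4) + (-3.6)·(-3.6)) / 4 = 37.2/4 = 9.3

S is symmetric (S[j,i] = S[i,j]). Assembling:

S = [[5.5, -1.75],
 [-1.75, 9.3]]


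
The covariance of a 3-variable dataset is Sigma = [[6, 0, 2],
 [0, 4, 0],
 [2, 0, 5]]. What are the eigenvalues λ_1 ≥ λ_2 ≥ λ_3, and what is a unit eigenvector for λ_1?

Step 1 — characteristic polynomial p(λ) = det(λI - Sigma) = λ³ - tr·λ² + c_1·λ - det, where tr = trace, c_1 = sum of the principal 2×2 minors, det = det(Sigma):
  tr = 6 + 4 + 5 = 15,
  c_1 = (6·4 - (0)²) + (6·5 - (2)²) + (4·5 - (0)²) = 24 + 26 + 20 = 70,
  det = 6·(4·5 - (0)²) - (0)·((0)·5 - (0)·(2)) + (2)·((0)·(0) - 4·(2)) = 6·(20) - (0)·(0) + (2)·(-8) = 104.
  So p(λ) = λ³ - 15λ² + 70λ - 104.
Step 2 — look for an integer root (rational root theorem: any rational root is an integer divisor of 104). Testing λ = 4:
  p(4) = 64 - 240 + 280 - 104 = 0  ✓
  Dividing out (λ - 4): p(λ) = (λ - 4)(λ² - 11λ + 26).
Step 3 — remaining eigenvalues from the quadratic λ² - 11λ + 26 = 0:
  Δ = 11² - 4·26 = 121 - 104 = 17,  λ = (11 ± √17)/2 = (11 ± 4.1231)/2 ≈ 7.5616 or 3.4384.
  Sorted: λ_1 = 7.5616,  λ_2 = 4,  λ_3 = 3.4384  (check: sum = 15 = tr ✓).

Step 4 — unit eigenvector for λ_1 ≈ 7.5616: v spans the null space of (Sigma - λ_1 I), whose rows are
  r_1 = (-1.5616, 0, 2),  r_2 = (0, -3.5616, 0),  r_3 = (2, 0, -2.5616).
  v is orthogonal to every row, so take v ∝ r_1 × r_2 = ((0)·(0) - (2)·(-3.5616), (2)·(0) - (-1.5616)·(0), (-1.5616)·(-3.5616) - (0)·(0)) ≈ (7.1231, 0, 5.5616).
  Let u = (7.1231, 0, 5.5616).
  ||u|| = √((7.1231)² + (0)² + (5.5616)²) = √(81.6695) ≈ 9.0371,  v_1 = u/||u|| ≈ (0.7882, 0, 0.6154) (||v_1|| = 1).

λ_1 = 7.5616,  λ_2 = 4,  λ_3 = 3.4384;  v_1 ≈ (0.7882, 0, 0.6154)


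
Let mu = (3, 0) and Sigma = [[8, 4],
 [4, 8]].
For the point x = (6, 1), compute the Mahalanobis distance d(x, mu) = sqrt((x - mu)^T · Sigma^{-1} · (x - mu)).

Step 1 — centre the observation: (x - mu) = (3, 1).

Step 2 — invert Sigma. det(Sigma) = 8·8 - (4)² = 48.
  Sigma^{-1} = (1/det) · [[d, -b], [-b, a]] = [[0.1667, -0.0833],
 [-0.0833, 0.1667]].

Step 3 — form the quadratic (x - mu)^T · Sigma^{-1} · (x - mu):
  Sigma^{-1} · (x - mu) = (0.4167, -0.0833).
  (x - mu)^T · [Sigma^{-1} · (x - mu)] = (3)·(0.4167) + (1)·(-0.0833) = 1.1667.

Step 4 — take square root: d = √(1.1667) ≈ 1.0801.

d(x, mu) = √(1.1667) ≈ 1.0801


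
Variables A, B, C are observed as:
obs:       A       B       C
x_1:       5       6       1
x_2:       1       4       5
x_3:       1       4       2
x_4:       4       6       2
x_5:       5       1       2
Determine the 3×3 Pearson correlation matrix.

Step 1 — column means:
  mean(A) = (5 + 1 + 1 + 4 + 5) / 5 = 16/5 = 3.2
  mean(B) = (6 + 4 + 4 + 6 + 1) / 5 = 21/5 = 4.2
  mean(C) = (1 + 5 + 2 + 2 + 2) / 5 = 12/5 = 2.4

Step 2 — sample variances and covariances s[i,j] = (1/(n-1)) · Σ_k (x_{k,i} - mean_i) · (x_{k,j} - mean_j), with n-1 = 4:
  s[A,A] = ((1.8)·(1.8) + (-2.2)·(-2.2) + (-2.2)·(-2.2) + (0.8)·(0.8) + (1.8)·(1.8)) / 4 = 16.8/4 = 4.2
  s[A,B] = ((1.8)·(1.8) + (-2.2)·(-0.2) + (-2.2)·(-0.2) + (0.8)·(1.8) + (1.8)·(-3.2)) / 4 = -0.2/4 = -0.05
  s[A,C] = ((1.8)·(-1.4) + (-2.2)·(2.6) + (-2.2)·(-0.4) + (0.8)·(-0.4) + (1.8)·(-0.4)) / 4 = -8.4/4 = -2.1
  s[B,B] = ((1.8)·(1.8) + (-0.2)·(-0.2) + (-0.2)·(-0.2) + (1.8)·(1.8) + (-3.2)·(-3.2)) / 4 = 16.8/4 = 4.2
  s[B,C] = ((1.8)·(-1.4) + (-0.2)·(2.6) + (-0.2)·(-0.4) + (1.8)·(-0.4) + (-3.2)·(-0.4)) / 4 = -2.4/4 = -0.6
  s[C,C] = ((-1.4)·(-1.4) + (2.6)·(2.6) + (-0.4)·(-0.4) + (-0.4)·(-0.4) + (-0.4)·(-0.4)) / 4 = 9.2/4 = 2.3
  Sample standard deviations s_i = √(s[i,i]):
  s(A) = √(4.2) = 2.0494
  s(B) = √(4.2) = 2.0494
  s(C) = √(2.3) = 1.5166

Step 3 — r_{ij} = s_{ij} / (s_i · s_j):
  r[A,A] = 1 (diagonal).
  r[A,B] = -0.05 / (2.0494 · 2.0494) = -0.05 / 4.2 = -0.0119
  r[A,C] = -2.1 / (2.0494 · 1.5166) = -2.1 / 3.1081 = -0.6757
  r[B,B] = 1 (diagonal).
  r[B,C] = -0.6 / (2.0494 · 1.5166) = -0.6 / 3.1081 = -0.193
  r[C,C] = 1 (diagonal).

R is symmetric with unit diagonal. Assembling:

R = [[1, -0.0119, -0.6757],
 [-0.0119, 1, -0.193],
 [-0.6757, -0.193, 1]]


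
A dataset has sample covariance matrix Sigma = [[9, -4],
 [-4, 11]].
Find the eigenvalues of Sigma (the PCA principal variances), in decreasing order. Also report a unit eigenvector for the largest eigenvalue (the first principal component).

Step 1 — characteristic polynomial of 2×2 Sigma:
  det(Sigma - λI) = λ² - trace · λ + det = 0.
  trace = 9 + 11 = 20, det = 9·11 - (-4)² = 83.
Step 2 — discriminant:
  Δ = trace² - 4·det = 400 - 332 = 68.
Step 3 — eigenvalues:
  λ = (trace ± √Δ)/2 = (20 ± 8.2462)/2,
  λ_1 = 14.1231,  λ_2 = 5.8769.

Step 4 — unit eigenvector for λ_1: solve (Sigma - λ_1 I)v = 0. First row:
  (9 - 14.1231)·v_x + (-4)·v_y = 0, i.e. (-5.1231)·v_x + (-4)·v_y = 0,
  so v ∝ (b, λ_1 - a) = (-4, 5.1231); multiply by -1 so the first entry is positive: u = (4, -5.1231).
  ||u|| = √((4)² + (-5.1231)²) = √(42.2462) ≈ 6.4997,
  v_1 = u/||u|| ≈ (0.6154, -0.7882) (||v_1|| = 1).

λ_1 = 14.1231,  λ_2 = 5.8769;  v_1 ≈ (0.6154, -0.7882)


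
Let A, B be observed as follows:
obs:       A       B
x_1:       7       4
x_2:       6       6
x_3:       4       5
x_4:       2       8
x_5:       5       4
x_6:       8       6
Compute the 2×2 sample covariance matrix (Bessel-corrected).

Step 1 — column means:
  mean(A) = (7 + 6 + 4 + 2 + 5 + 8) / 6 = 32/6 = 5.3333
  mean(B) = (4 + 6 + 5 + 8 + 4 + 6) / 6 = 33/6 = 5.5

Step 2 — sample covariance S[i,j] = (1/(n-1)) · Σ_k (x_{k,i} - mean_i) · (x_{k,j} - mean_j), with n-1 = 5.
  S[A,A] = ((1.6667)·(1.6667) + (0.6667)·(0.6667) + (-1.3333)·(-1.3333) + (-3.3333)·(-3.3333) + (-0.3333)·(-0.3333) + (2.6667)·(2.6667)) / 5 = 23.3333/5 = 4.6667
  S[A,B] = ((1.6667)·(-1.5) + (0.6667)·(0.5) + (-1.3333)·(-0.5) + (-3.3333)·(2.5) + (-0.3333)·(-1.5) + (2.6667)·(0.5)) / 5 = -8/5 = -1.6
  S[B,B] = ((-1.5)·(-1.5) + (0.5)·(0.5) + (-0.5)·(-0.5) + (2.5)·(2.5) + (-1.5)·(-1.5) + (0.5)·(0.5)) / 5 = 11.5/5 = 2.3

S is symmetric (S[j,i] = S[i,j]). Assembling:

S = [[4.6667, -1.6],
 [-1.6, 2.3]]


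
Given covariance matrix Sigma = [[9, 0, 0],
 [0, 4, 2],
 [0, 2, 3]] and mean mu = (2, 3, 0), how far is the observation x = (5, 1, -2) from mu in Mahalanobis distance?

Step 1 — centre the observation: (x - mu) = (3, -2, -2).

Step 2 — invert Sigma (cofactor / det for 3×3, or solve directly):
  Sigma^{-1} = [[0.1111, 0, 0],
 [0, 0.375, -0.25],
 [0, -0.25, 0.5]].

Step 3 — form the quadratic (x - mu)^T · Sigma^{-1} · (x - mu):
  Sigma^{-1} · (x - mu) = (0.3333, -0.25, -0.5).
  (x - mu)^T · [Sigma^{-1} · (x - mu)] = (3)·(0.3333) + (-2)·(-0.25) + (-2)·(-0.5) = 2.5.

Step 4 — take square root: d = √(2.5) ≈ 1.5811.

d(x, mu) = √(2.5) ≈ 1.5811


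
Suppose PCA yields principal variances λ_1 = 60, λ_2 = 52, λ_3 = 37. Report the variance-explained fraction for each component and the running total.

Step 1 — total variance = trace(Sigma) = Σ λ_i = 60 + 52 + 37 = 149.

Step 2 — fraction explained by component i = λ_i / Σ λ:
  PC1: 60/149 = 0.4027
  PC2: 52/149 = 0.349
  PC3: 37/149 = 0.2483

Step 3 — cumulative fraction after k components = (λ_1 + ... + λ_k) / Σ λ:
  k = 1: 60/149 = 0.4027
  k = 2: (60 + 52)/149 = 112/149 = 0.7517
  k = 3: (60 + 52 + 37)/149 = 149/149 = 1

Summary (fraction, with percent):

explained: PC1 0.4027 (40.27%), PC2 0.349 (34.9%), PC3 0.2483 (24.83%);  cumulative: 0.4027, 0.7517, 1


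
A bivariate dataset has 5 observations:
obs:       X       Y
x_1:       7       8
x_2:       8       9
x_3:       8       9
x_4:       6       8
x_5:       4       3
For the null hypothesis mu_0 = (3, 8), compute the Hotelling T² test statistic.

Step 1 — sample mean vector:
  mean(X) = (7 + 8 + 8 + 6 + 4) / 5 = 33/5 = 6.6
  mean(Y) = (8 + 9 + 9 + 8 + 3) / 5 = 37/5 = 7.4
  x̄ = (6.6, 7.4),  deviation x̄ - mu_0 = (6.6, 7.4) - (3, 8) = (3.6, -0.6).

Step 2 — sample covariance matrix, S[i,j] = (1/(n-1)) · Σ_k (x_{k,i} - mean_i) · (x_{k,j} - mean_j), divisor n-1 = 4:
  S[X,X] = ((0.4)·(0.4) + (1.4)·(1.4) + (1.4)·(1.4) + (-0.6)·(-0.6) + (-2.6)·(-2.6)) / 4 = 11.2/4 = 2.8
  S[X,Y] = ((0.4)·(0.6) + (1.4)·(1.6) + (1.4)·(1.6) + (-0.6)·(0.6) + (-2.6)·(-4.4)) / 4 = 15.8/4 = 3.95
  S[Y,Y] = ((0.6)·(0.6) + (1.6)·(1.6) + (1.6)·(1.6) + (0.6)·(0.6) + (-4.4)·(-4.4)) / 4 = 25.2/4 = 6.3
  S = [[2.8, 3.95],
 [3.95, 6.3]].

Step 3 — invert S. det(S) = 2.8·6.3 - (3.95)² = 2.0375.
  S^{-1} = (1/det) · [[d, -b], [-b, a]] = [[3.092, -1.9387],
 [-1.9387, 1.3742]].

Step 4 — quadratic form (x̄ - mu_0)^T · S^{-1} · (x̄ - mu_0):
  S^{-1} · (x̄ - mu_0) = (12.2945, -7.8037),
  (x̄ - mu_0)^T · [...] = (3.6)·(12.2945) + (-0.6)·(-7.8037) = 48.9423.

Step 5 — scale by n: T² = 5 · 48.9423 = 244.7117.

T² ≈ 244.7117


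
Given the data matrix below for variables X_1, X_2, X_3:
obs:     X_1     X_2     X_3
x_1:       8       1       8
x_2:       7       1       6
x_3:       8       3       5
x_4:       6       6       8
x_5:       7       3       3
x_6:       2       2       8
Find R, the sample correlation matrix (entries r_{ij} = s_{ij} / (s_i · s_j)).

Step 1 — column means:
  mean(X_1) = (8 + 7 + 8 + 6 + 7 + 2) / 6 = 38/6 = 6.3333
  mean(X_2) = (1 + 1 + 3 + 6 + 3 + 2) / 6 = 16/6 = 2.6667
  mean(X_3) = (8 + 6 + 5 + 8 + 3 + 8) / 6 = 38/6 = 6.3333

Step 2 — sample variances and covariances s[i,j] = (1/(n-1)) · Σ_k (x_{k,i} - mean_i) · (x_{k,j} - mean_j), with n-1 = 5:
  s[X_1,X_1] = ((1.6667)·(1.6667) + (0.6667)·(0.6667) + (1.6667)·(1.6667) + (-0.3333)·(-0.3333) + (0.6667)·(0.6667) + (-4.3333)·(-4.3333)) / 5 = 25.3333/5 = 5.0667
  s[X_1,X_2] = ((1.6667)·(-1.6667) + (0.6667)·(-1.6667) + (1.6667)·(0.3333) + (-0.3333)·(3.3333) + (0.6667)·(0.3333) + (-4.3333)·(-0.6667)) / 5 = -1.3333/5 = -0.2667
  s[X_1,X_3] = ((1.6667)·(1.6667) + (0.6667)·(-0.3333) + (1.6667)·(-1.3333) + (-0.3333)·(1.6667) + (0.6667)·(-3.3333) + (-4.3333)·(1.6667)) / 5 = -9.6667/5 = -1.9333
  s[X_2,X_2] = ((-1.6667)·(-1.6667) + (-1.6667)·(-1.6667) + (0.3333)·(0.3333) + (3.3333)·(3.3333) + (0.3333)·(0.3333) + (-0.6667)·(-0.6667)) / 5 = 17.3333/5 = 3.4667
  s[X_2,X_3] = ((-1.6667)·(1.6667) + (-1.6667)·(-0.3333) + (0.3333)·(-1.3333) + (3.3333)·(1.6667) + (0.3333)·(-3.3333) + (-0.6667)·(1.6667)) / 5 = 0.6667/5 = 0.1333
  s[X_3,X_3] = ((1.6667)·(1.6667) + (-0.3333)·(-0.3333) + (-1.3333)·(-1.3333) + (1.6667)·(1.6667) + (-3.3333)·(-3.3333) + (1.6667)·(1.6667)) / 5 = 21.3333/5 = 4.2667
  Sample standard deviations s_i = √(s[i,i]):
  s(X_1) = √(5.0667) = 2.2509
  s(X_2) = √(3.4667) = 1.8619
  s(X_3) = √(4.2667) = 2.0656

Step 3 — r_{ij} = s_{ij} / (s_i · s_j):
  r[X_1,X_1] = 1 (diagonal).
  r[X_1,X_2] = -0.2667 / (2.2509 · 1.8619) = -0.2667 / 4.191 = -0.0636
  r[X_1,X_3] = -1.9333 / (2.2509 · 2.0656) = -1.9333 / 4.6495 = -0.4158
  r[X_2,X_2] = 1 (diagonal).
  r[X_2,X_3] = 0.1333 / (1.8619 · 2.0656) = 0.1333 / 3.8459 = 0.0347
  r[X_3,X_3] = 1 (diagonal).

R is symmetric with unit diagonal. Assembling:

R = [[1, -0.0636, -0.4158],
 [-0.0636, 1, 0.0347],
 [-0.4158, 0.0347, 1]]


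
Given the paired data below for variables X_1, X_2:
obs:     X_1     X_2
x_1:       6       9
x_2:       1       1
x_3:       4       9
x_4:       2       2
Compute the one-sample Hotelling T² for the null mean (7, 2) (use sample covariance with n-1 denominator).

Step 1 — sample mean vector:
  mean(X_1) = (6 + 1 + 4 + 2) / 4 = 13/4 = 3.25
  mean(X_2) = (9 + 1 + 9 + 2) / 4 = 21/4 = 5.25
  x̄ = (3.25, 5.25),  deviation x̄ - mu_0 = (3.25, 5.25) - (7, 2) = (-3.75, 3.25).

Step 2 — sample covariance matrix, S[i,j] = (1/(n-1)) · Σ_k (x_{k,i} - mean_i) · (x_{k,j} - mean_j), divisor n-1 = 3:
  S[X_1,X_1] = ((2.75)·(2.75) + (-2.25)·(-2.25) + (0.75)·(0.75) + (-1.25)·(-1.25)) / 3 = 14.75/3 = 4.9167
  S[X_1,X_2] = ((2.75)·(3.75) + (-2.25)·(-4.25) + (0.75)·(3.75) + (-1.25)·(-3.25)) / 3 = 26.75/3 = 8.9167
  S[X_2,X_2] = ((3.75)·(3.75) + (-4.25)·(-4.25) + (3.75)·(3.75) + (-3.25)·(-3.25)) / 3 = 56.75/3 = 18.9167
  S = [[4.9167, 8.9167],
 [8.9167, 18.9167]].

Step 3 — invert S. det(S) = 4.9167·18.9167 - (8.9167)² = 13.5.
  S^{-1} = (1/det) · [[d, -b], [-b, a]] = [[1.4012, -0.6605],
 [-0.6605, 0.3642]].

Step 4 — quadratic form (x̄ - mu_0)^T · S^{-1} · (x̄ - mu_0):
  S^{-1} · (x̄ - mu_0) = (-7.4012, 3.6605),
  (x̄ - mu_0)^T · [...] = (-3.75)·(-7.4012) + (3.25)·(3.6605) = 39.6512.

Step 5 — scale by n: T² = 4 · 39.6512 = 158.6049.

T² ≈ 158.6049


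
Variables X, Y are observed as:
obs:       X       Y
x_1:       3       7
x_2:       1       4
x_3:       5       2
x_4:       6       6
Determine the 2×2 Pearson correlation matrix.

Step 1 — column means:
  mean(X) = (3 + 1 + 5 + 6) / 4 = 15/4 = 3.75
  mean(Y) = (7 + 4 + 2 + 6) / 4 = 19/4 = 4.75

Step 2 — sample variances and covariances s[i,j] = (1/(n-1)) · Σ_k (x_{k,i} - mean_i) · (x_{k,j} - mean_j), with n-1 = 3:
  s[X,X] = ((-0.75)·(-0.75) + (-2.75)·(-2.75) + (1.25)·(1.25) + (2.25)·(2.25)) / 3 = 14.75/3 = 4.9167
  s[X,Y] = ((-0.75)·(2.25) + (-2.75)·(-0.75) + (1.25)·(-2.75) + (2.25)·(1.25)) / 3 = -0.25/3 = -0.0833
  s[Y,Y] = ((2.25)·(2.25) + (-0.75)·(-0.75) + (-2.75)·(-2.75) + (1.25)·(1.25)) / 3 = 14.75/3 = 4.9167
  Sample standard deviations s_i = √(s[i,i]):
  s(X) = √(4.9167) = 2.2174
  s(Y) = √(4.9167) = 2.2174

Step 3 — r_{ij} = s_{ij} / (s_i · s_j):
  r[X,X] = 1 (diagonal).
  r[X,Y] = -0.0833 / (2.2174 · 2.2174) = -0.0833 / 4.9167 = -0.0169
  r[Y,Y] = 1 (diagonal).

R is symmetric with unit diagonal. Assembling:

R = [[1, -0.0169],
 [-0.0169, 1]]


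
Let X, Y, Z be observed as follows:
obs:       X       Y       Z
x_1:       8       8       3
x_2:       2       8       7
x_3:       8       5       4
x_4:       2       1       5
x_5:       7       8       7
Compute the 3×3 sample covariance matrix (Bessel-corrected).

Step 1 — column means:
  mean(X) = (8 + 2 + 8 + 2 + 7) / 5 = 27/5 = 5.4
  mean(Y) = (8 + 8 + 5 + 1 + 8) / 5 = 30/5 = 6
  mean(Z) = (3 + 7 + 4 + 5 + 7) / 5 = 26/5 = 5.2

Step 2 — sample covariance S[i,j] = (1/(n-1)) · Σ_k (x_{k,i} - mean_i) · (x_{k,j} - mean_j), with n-1 = 4.
  S[X,X] = ((2.6)·(2.6) + (-3.4)·(-3.4) + (2.6)·(2.6) + (-3.4)·(-3.4) + (1.6)·(1.6)) / 4 = 39.2/4 = 9.8
  S[X,Y] = ((2.6)·(2) + (-3.4)·(2) + (2.6)·(-1) + (-3.4)·(-5) + (1.6)·(2)) / 4 = 16/4 = 4
  S[X,Z] = ((2.6)·(-2.2) + (-3.4)·(1.8) + (2.6)·(-1.2) + (-3.4)·(-0.2) + (1.6)·(1.8)) / 4 = -11.4/4 = -2.85
  S[Y,Y] = ((2)·(2) + (2)·(2) + (-1)·(-1) + (-5)·(-5) + (2)·(2)) / 4 = 38/4 = 9.5
  S[Y,Z] = ((2)·(-2.2) + (2)·(1.8) + (-1)·(-1.2) + (-5)·(-0.2) + (2)·(1.8)) / 4 = 5/4 = 1.25
  S[Z,Z] = ((-2.2)·(-2.2) + (1.8)·(1.8) + (-1.2)·(-1.2) + (-0.2)·(-0.2) + (1.8)·(1.8)) / 4 = 12.8/4 = 3.2

S is symmetric (S[j,i] = S[i,j]). Assembling:

S = [[9.8, 4, -2.85],
 [4, 9.5, 1.25],
 [-2.85, 1.25, 3.2]]


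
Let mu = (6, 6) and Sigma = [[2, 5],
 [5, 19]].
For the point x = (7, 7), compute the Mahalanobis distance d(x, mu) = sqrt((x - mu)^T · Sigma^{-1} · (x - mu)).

Step 1 — centre the observation: (x - mu) = (1, 1).

Step 2 — invert Sigma. det(Sigma) = 2·19 - (5)² = 13.
  Sigma^{-1} = (1/det) · [[d, -b], [-b, a]] = [[1.4615, -0.3846],
 [-0.3846, 0.1538]].

Step 3 — form the quadratic (x - mu)^T · Sigma^{-1} · (x - mu):
  Sigma^{-1} · (x - mu) = (1.0769, -0.2308).
  (x - mu)^T · [Sigma^{-1} · (x - mu)] = (1)·(1.0769) + (1)·(-0.2308) = 0.8462.

Step 4 — take square root: d = √(0.8462) ≈ 0.9199.

d(x, mu) = √(0.8462) ≈ 0.9199


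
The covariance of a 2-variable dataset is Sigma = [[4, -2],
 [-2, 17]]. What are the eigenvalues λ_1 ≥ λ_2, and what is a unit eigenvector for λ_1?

Step 1 — characteristic polynomial of 2×2 Sigma:
  det(Sigma - λI) = λ² - trace · λ + det = 0.
  trace = 4 + 17 = 21, det = 4·17 - (-2)² = 64.
Step 2 — discriminant:
  Δ = trace² - 4·det = 441 - 256 = 185.
Step 3 — eigenvalues:
  λ = (trace ± √Δ)/2 = (21 ± 13.6015)/2,
  λ_1 = 17.3007,  λ_2 = 3.6993.

Step 4 — unit eigenvector for λ_1: solve (Sigma - λ_1 I)v = 0. First row:
  (4 - 17.3007)·v_x + (-2)·v_y = 0, i.e. (-13.3007)·v_x + (-2)·v_y = 0,
  so v ∝ (b, λ_1 - a) = (-2, 13.3007); multiply by -1 so the first entry is positive: u = (2, -13.3007).
  ||u|| = √((2)² + (-13.3007)²) = √(180.9096) ≈ 13.4503,
  v_1 = u/||u|| ≈ (0.1487, -0.9889) (||v_1|| = 1).

λ_1 = 17.3007,  λ_2 = 3.6993;  v_1 ≈ (0.1487, -0.9889)


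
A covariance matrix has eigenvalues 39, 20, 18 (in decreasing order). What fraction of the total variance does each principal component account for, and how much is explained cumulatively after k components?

Step 1 — total variance = trace(Sigma) = Σ λ_i = 39 + 20 + 18 = 77.

Step 2 — fraction explained by component i = λ_i / Σ λ:
  PC1: 39/77 = 0.5065
  PC2: 20/77 = 0.2597
  PC3: 18/77 = 0.2338

Step 3 — cumulative fraction after k components = (λ_1 + ... + λ_k) / Σ λ:
  k = 1: 39/77 = 0.5065
  k = 2: (39 + 20)/77 = 59/77 = 0.7662
  k = 3: (39 + 20 + 18)/77 = 77/77 = 1

Summary (fraction, with percent):

explained: PC1 0.5065 (50.65%), PC2 0.2597 (25.97%), PC3 0.2338 (23.38%);  cumulative: 0.5065, 0.7662, 1


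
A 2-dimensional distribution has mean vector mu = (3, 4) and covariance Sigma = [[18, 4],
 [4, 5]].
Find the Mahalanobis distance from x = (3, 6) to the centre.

Step 1 — centre the observation: (x - mu) = (0, 2).

Step 2 — invert Sigma. det(Sigma) = 18·5 - (4)² = 74.
  Sigma^{-1} = (1/det) · [[d, -b], [-b, a]] = [[0.0676, -0.0541],
 [-0.0541, 0.2432]].

Step 3 — form the quadratic (x - mu)^T · Sigma^{-1} · (x - mu):
  Sigma^{-1} · (x - mu) = (-0.1081, 0.4865).
  (x - mu)^T · [Sigma^{-1} · (x - mu)] = (0)·(-0.1081) + (2)·(0.4865) = 0.973.

Step 4 — take square root: d = √(0.973) ≈ 0.9864.

d(x, mu) = √(0.973) ≈ 0.9864


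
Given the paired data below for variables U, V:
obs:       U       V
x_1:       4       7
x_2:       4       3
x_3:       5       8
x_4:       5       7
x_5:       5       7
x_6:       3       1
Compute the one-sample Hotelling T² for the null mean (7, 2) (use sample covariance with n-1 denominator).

Step 1 — sample mean vector:
  mean(U) = (4 + 4 + 5 + 5 + 5 + 3) / 6 = 26/6 = 4.3333
  mean(V) = (7 + 3 + 8 + 7 + 7 + 1) / 6 = 33/6 = 5.5
  x̄ = (4.3333, 5.5),  deviation x̄ - mu_0 = (4.3333, 5.5) - (7, 2) = (-2.6667, 3.5).

Step 2 — sample covariance matrix, S[i,j] = (1/(n-1)) · Σ_k (x_{k,i} - mean_i) · (x_{k,j} - mean_j), divisor n-1 = 5:
  S[U,U] = ((-0.3333)·(-0.3333) + (-0.3333)·(-0.3333) + (0.6667)·(0.6667) + (0.6667)·(0.6667) + (0.6667)·(0.6667) + (-1.3333)·(-1.3333)) / 5 = 3.3333/5 = 0.6667
  S[U,V] = ((-0.3333)·(1.5) + (-0.3333)·(-2.5) + (0.6667)·(2.5) + (0.6667)·(1.5) + (0.6667)·(1.5) + (-1.3333)·(-4.5)) / 5 = 10/5 = 2
  S[V,V] = ((1.5)·(1.5) + (-2.5)·(-2.5) + (2.5)·(2.5) + (1.5)·(1.5) + (1.5)·(1.5) + (-4.5)·(-4.5)) / 5 = 39.5/5 = 7.9
  S = [[0.6667, 2],
 [2, 7.9]].

Step 3 — invert S. det(S) = 0.6667·7.9 - (2)² = 1.2667.
  S^{-1} = (1/det) · [[d, -b], [-b, a]] = [[6.2368, -1.5789],
 [-1.5789, 0.5263]].

Step 4 — quadratic form (x̄ - mu_0)^T · S^{-1} · (x̄ - mu_0):
  S^{-1} · (x̄ - mu_0) = (-22.1579, 6.0526),
  (x̄ - mu_0)^T · [...] = (-2.6667)·(-22.1579) + (3.5)·(6.0526) = 80.2719.

Step 5 — scale by n: T² = 6 · 80.2719 = 481.6316.

T² ≈ 481.6316


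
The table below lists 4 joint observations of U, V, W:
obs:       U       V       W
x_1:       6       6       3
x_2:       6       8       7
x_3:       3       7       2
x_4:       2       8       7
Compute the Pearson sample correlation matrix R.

Step 1 — column means:
  mean(U) = (6 + 6 + 3 + 2) / 4 = 17/4 = 4.25
  mean(V) = (6 + 8 + 7 + 8) / 4 = 29/4 = 7.25
  mean(W) = (3 + 7 + 2 + 7) / 4 = 19/4 = 4.75

Step 2 — sample variances and covariances s[i,j] = (1/(n-1)) · Σ_k (x_{k,i} - mean_i) · (x_{k,j} - mean_j), with n-1 = 3:
  s[U,U] = ((1.75)·(1.75) + (1.75)·(1.75) + (-1.25)·(-1.25) + (-2.25)·(-2.25)) / 3 = 12.75/3 = 4.25
  s[U,V] = ((1.75)·(-1.25) + (1.75)·(0.75) + (-1.25)·(-0.25) + (-2.25)·(0.75)) / 3 = -2.25/3 = -0.75
  s[U,W] = ((1.75)·(-1.75) + (1.75)·(2.25) + (-1.25)·(-2.75) + (-2.25)·(2.25)) / 3 = -0.75/3 = -0.25
  s[V,V] = ((-1.25)·(-1.25) + (0.75)·(0.75) + (-0.25)·(-0.25) + (0.75)·(0.75)) / 3 = 2.75/3 = 0.9167
  s[V,W] = ((-1.25)·(-1.75) + (0.75)·(2.25) + (-0.25)·(-2.75) + (0.75)·(2.25)) / 3 = 6.25/3 = 2.0833
  s[W,W] = ((-1.75)·(-1.75) + (2.25)·(2.25) + (-2.75)·(-2.75) + (2.25)·(2.25)) / 3 = 20.75/3 = 6.9167
  Sample standard deviations s_i = √(s[i,i]):
  s(U) = √(4.25) = 2.0616
  s(V) = √(0.9167) = 0.9574
  s(W) = √(6.9167) = 2.63

Step 3 — r_{ij} = s_{ij} / (s_i · s_j):
  r[U,U] = 1 (diagonal).
  r[U,V] = -0.75 / (2.0616 · 0.9574) = -0.75 / 1.9738 = -0.38
  r[U,W] = -0.25 / (2.0616 · 2.63) = -0.25 / 5.4218 = -0.0461
  r[V,V] = 1 (diagonal).
  r[V,W] = 2.0833 / (0.9574 · 2.63) = 2.0833 / 2.518 = 0.8274
  r[W,W] = 1 (diagonal).

R is symmetric with unit diagonal. Assembling:

R = [[1, -0.38, -0.0461],
 [-0.38, 1, 0.8274],
 [-0.0461, 0.8274, 1]]


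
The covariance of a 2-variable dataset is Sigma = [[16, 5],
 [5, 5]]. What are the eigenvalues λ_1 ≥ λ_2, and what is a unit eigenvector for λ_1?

Step 1 — characteristic polynomial of 2×2 Sigma:
  det(Sigma - λI) = λ² - trace · λ + det = 0.
  trace = 16 + 5 = 21, det = 16·5 - (5)² = 55.
Step 2 — discriminant:
  Δ = trace² - 4·det = 441 - 220 = 221.
Step 3 — eigenvalues:
  λ = (trace ± √Δ)/2 = (21 ± 14.8661)/2,
  λ_1 = 17.933,  λ_2 = 3.067.

Step 4 — unit eigenvector for λ_1: solve (Sigma - λ_1 I)v = 0. First row:
  (16 - 17.933)·v_x + (5)·v_y = 0, i.e. (-1.933)·v_x + (5)·v_y = 0,
  so v ∝ (b, λ_1 - a) = (5, 1.933) = u.
  ||u|| = √((5)² + (1.933)²) = √(28.7366) ≈ 5.3607,
  v_1 = u/||u|| ≈ (0.9327, 0.3606) (||v_1|| = 1).

λ_1 = 17.933,  λ_2 = 3.067;  v_1 ≈ (0.9327, 0.3606)


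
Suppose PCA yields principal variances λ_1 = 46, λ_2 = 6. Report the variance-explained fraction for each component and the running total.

Step 1 — total variance = trace(Sigma) = Σ λ_i = 46 + 6 = 52.

Step 2 — fraction explained by component i = λ_i / Σ λ:
  PC1: 46/52 = 0.8846
  PC2: 6/52 = 0.1154

Step 3 — cumulative fraction after k components = (λ_1 + ... + λ_k) / Σ λ:
  k = 1: 46/52 = 0.8846
  k = 2: (46 + 6)/52 = 52/52 = 1

Summary (fraction, with percent):

explained: PC1 0.8846 (88.46%), PC2 0.1154 (11.54%);  cumulative: 0.8846, 1


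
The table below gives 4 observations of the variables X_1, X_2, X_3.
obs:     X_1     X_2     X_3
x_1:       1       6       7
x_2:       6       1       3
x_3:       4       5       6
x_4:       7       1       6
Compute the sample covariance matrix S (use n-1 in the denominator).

Step 1 — column means:
  mean(X_1) = (1 + 6 + 4 + 7) / 4 = 18/4 = 4.5
  mean(X_2) = (6 + 1 + 5 + 1) / 4 = 13/4 = 3.25
  mean(X_3) = (7 + 3 + 6 + 6) / 4 = 22/4 = 5.5

Step 2 — sample covariance S[i,j] = (1/(n-1)) · Σ_k (x_{k,i} - mean_i) · (x_{k,j} - mean_j), with n-1 = 3.
  S[X_1,X_1] = ((-3.5)·(-3.5) + (1.5)·(1.5) + (-0.5)·(-0.5) + (2.5)·(2.5)) / 3 = 21/3 = 7
  S[X_1,X_2] = ((-3.5)·(2.75) + (1.5)·(-2.25) + (-0.5)·(1.75) + (2.5)·(-2.25)) / 3 = -19.5/3 = -6.5
  S[X_1,X_3] = ((-3.5)·(1.5) + (1.5)·(-2.5) + (-0.5)·(0.5) + (2.5)·(0.5)) / 3 = -8/3 = -2.6667
  S[X_2,X_2] = ((2.75)·(2.75) + (-2.25)·(-2.25) + (1.75)·(1.75) + (-2.25)·(-2.25)) / 3 = 20.75/3 = 6.9167
  S[X_2,X_3] = ((2.75)·(1.5) + (-2.25)·(-2.5) + (1.75)·(0.5) + (-2.25)·(0.5)) / 3 = 9.5/3 = 3.1667
  S[X_3,X_3] = ((1.5)·(1.5) + (-2.5)·(-2.5) + (0.5)·(0.5) + (0.5)·(0.5)) / 3 = 9/3 = 3

S is symmetric (S[j,i] = S[i,j]). Assembling:

S = [[7, -6.5, -2.6667],
 [-6.5, 6.9167, 3.1667],
 [-2.6667, 3.1667, 3]]


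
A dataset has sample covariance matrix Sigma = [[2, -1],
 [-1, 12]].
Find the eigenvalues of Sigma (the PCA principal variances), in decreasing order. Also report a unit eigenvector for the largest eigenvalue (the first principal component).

Step 1 — characteristic polynomial of 2×2 Sigma:
  det(Sigma - λI) = λ² - trace · λ + det = 0.
  trace = 2 + 12 = 14, det = 2·12 - (-1)² = 23.
Step 2 — discriminant:
  Δ = trace² - 4·det = 196 - 92 = 104.
Step 3 — eigenvalues:
  λ = (trace ± √Δ)/2 = (14 ± 10.198)/2,
  λ_1 = 12.099,  λ_2 = 1.901.

Step 4 — unit eigenvector for λ_1: solve (Sigma - λ_1 I)v = 0. First row:
  (2 - 12.099)·v_x + (-1)·v_y = 0, i.e. (-10.099)·v_x + (-1)·v_y = 0,
  so v ∝ (b, λ_1 - a) = (-1, 10.099); multiply by -1 so the first entry is positive: u = (1, -10.099).
  ||u|| = √((1)² + (-10.099)²) = √(102.9902) ≈ 10.1484,
  v_1 = u/||u|| ≈ (0.0985, -0.9951) (||v_1|| = 1).

λ_1 = 12.099,  λ_2 = 1.901;  v_1 ≈ (0.0985, -0.9951)
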